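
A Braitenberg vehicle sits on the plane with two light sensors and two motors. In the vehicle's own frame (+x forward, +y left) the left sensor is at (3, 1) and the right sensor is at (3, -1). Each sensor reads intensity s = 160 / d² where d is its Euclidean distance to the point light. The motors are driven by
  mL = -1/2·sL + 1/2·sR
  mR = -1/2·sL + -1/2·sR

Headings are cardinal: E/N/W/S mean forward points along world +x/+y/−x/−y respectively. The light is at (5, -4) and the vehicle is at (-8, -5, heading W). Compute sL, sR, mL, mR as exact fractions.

left sensor world pos  = (-11, -6); dL² = 260
right sensor world pos = (-11, -4); dR² = 256
sL = 160/260 = 8/13
sR = 160/256 = 5/8
mL = -1/2·sL + 1/2·sR = 1/208
mR = -1/2·sL + -1/2·sR = -129/208

8/13 5/8 1/208 -129/208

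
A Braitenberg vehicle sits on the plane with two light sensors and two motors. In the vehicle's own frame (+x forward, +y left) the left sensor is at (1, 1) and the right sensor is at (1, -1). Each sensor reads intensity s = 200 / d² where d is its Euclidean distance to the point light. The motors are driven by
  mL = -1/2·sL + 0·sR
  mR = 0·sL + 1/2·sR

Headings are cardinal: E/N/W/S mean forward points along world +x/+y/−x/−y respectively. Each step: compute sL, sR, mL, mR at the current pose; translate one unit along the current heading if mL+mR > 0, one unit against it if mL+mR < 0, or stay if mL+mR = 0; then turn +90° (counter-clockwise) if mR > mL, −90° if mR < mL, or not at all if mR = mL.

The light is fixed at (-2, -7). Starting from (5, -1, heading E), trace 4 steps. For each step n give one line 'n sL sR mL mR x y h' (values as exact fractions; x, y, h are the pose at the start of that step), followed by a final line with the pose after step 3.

0 200/113 200/89 -100/113 100/89 5 -1 E
1 100/49 20/13 -50/49 10/13 6 -1 N
2 40/13 40/17 -20/13 20/17 6 -2 W
3 50/29 5/2 -25/29 5/4 7 -2 S
final 7 -3 E

n=0: pose=(5,-1,E); sL=200/113, sR=200/89; mL=-100/113, mR=100/89; mL+mR=2400/10057 → advance +1; mR−mL=20200/10057 → turn +1·90°
n=1: pose=(6,-1,N); sL=100/49, sR=20/13; mL=-50/49, mR=10/13; mL+mR=-160/637 → advance -1; mR−mL=1140/637 → turn +1·90°
n=2: pose=(6,-2,W); sL=40/13, sR=40/17; mL=-20/13, mR=20/17; mL+mR=-80/221 → advance -1; mR−mL=600/221 → turn +1·90°
n=3: pose=(7,-2,S); sL=50/29, sR=5/2; mL=-25/29, mR=5/4; mL+mR=45/116 → advance +1; mR−mL=245/116 → turn +1·90°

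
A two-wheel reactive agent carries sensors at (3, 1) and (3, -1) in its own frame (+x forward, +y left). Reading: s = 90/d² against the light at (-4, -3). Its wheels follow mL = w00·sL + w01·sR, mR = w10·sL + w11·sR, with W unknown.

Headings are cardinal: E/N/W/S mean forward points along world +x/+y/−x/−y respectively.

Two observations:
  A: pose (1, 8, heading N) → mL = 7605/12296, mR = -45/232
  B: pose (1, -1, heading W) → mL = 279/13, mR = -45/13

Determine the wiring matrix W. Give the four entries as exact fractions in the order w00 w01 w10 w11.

obs A: pose=(1,8,N) → sL=45/106, sR=45/116, mL=7605/12296, mR=-45/232
obs B: pose=(1,-1,W) → sL=18, sR=90/13, mL=279/13, mR=-45/13
sensor matrix S = [[45/106, 45/116], [18, 90/13]]; det S = -161595/39962
solve [mL_A; mL_B] = S·[w00; w01] and [mR_A; mR_B] = S·[w10; w11]:
  w00 = 1, w01 = 1/2, w10 = 0, w11 = -1/2

1 1/2 0 -1/2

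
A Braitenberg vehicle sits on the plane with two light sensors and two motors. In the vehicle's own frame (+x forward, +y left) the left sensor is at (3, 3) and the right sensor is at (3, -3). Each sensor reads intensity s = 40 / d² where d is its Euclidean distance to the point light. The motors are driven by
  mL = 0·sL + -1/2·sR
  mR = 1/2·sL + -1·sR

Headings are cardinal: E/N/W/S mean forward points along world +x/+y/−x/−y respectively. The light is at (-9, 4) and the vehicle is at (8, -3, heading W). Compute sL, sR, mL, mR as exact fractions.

5/37 10/53 -5/53 -475/3922

left sensor world pos  = (5, -6); dL² = 296
right sensor world pos = (5, 0); dR² = 212
sL = 40/296 = 5/37
sR = 40/212 = 10/53
mL = 0·sL + -1/2·sR = -5/53
mR = 1/2·sL + -1·sR = -475/3922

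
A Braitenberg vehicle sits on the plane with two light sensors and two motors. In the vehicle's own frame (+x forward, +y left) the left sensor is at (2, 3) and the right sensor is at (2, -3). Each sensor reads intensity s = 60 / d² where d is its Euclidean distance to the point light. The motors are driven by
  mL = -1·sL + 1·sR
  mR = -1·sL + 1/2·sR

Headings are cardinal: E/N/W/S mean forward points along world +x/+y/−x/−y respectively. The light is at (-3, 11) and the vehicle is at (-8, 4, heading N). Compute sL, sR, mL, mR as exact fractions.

60/89 60/29 3600/2581 930/2581

left sensor world pos  = (-11, 6); dL² = 89
right sensor world pos = (-5, 6); dR² = 29
sL = 60/89 = 60/89
sR = 60/29 = 60/29
mL = -1·sL + 1·sR = 3600/2581
mR = -1·sL + 1/2·sR = 930/2581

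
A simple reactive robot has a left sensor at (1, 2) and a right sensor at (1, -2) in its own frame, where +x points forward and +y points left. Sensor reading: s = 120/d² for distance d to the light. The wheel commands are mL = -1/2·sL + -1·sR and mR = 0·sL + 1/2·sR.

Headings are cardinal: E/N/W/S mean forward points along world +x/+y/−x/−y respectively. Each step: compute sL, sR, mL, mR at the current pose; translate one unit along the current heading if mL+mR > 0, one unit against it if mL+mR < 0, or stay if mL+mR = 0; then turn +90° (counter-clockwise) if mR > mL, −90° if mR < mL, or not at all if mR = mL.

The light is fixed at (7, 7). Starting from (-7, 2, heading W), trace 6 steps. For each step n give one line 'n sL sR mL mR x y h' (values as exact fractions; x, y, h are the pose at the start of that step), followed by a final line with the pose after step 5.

n=0: pose=(-7,2,W); sL=60/137, sR=20/39; mL=-3910/5343, mR=10/39; mL+mR=-2540/5343 → advance -1; mR−mL=1760/1781 → turn +1·90°
n=1: pose=(-6,2,S); sL=120/157, sR=40/87; mL=-11500/13659, mR=20/87; mL+mR=-8360/13659 → advance -1; mR−mL=4880/4553 → turn +1·90°
n=2: pose=(-6,3,E); sL=30/37, sR=2/3; mL=-119/111, mR=1/3; mL+mR=-82/111 → advance -1; mR−mL=52/37 → turn +1·90°
n=3: pose=(-7,3,N); sL=24/53, sR=40/51; mL=-2732/2703, mR=20/51; mL+mR=-1672/2703 → advance -1; mR−mL=1264/901 → turn +1·90°
n=4: pose=(-7,2,W); sL=60/137, sR=20/39; mL=-3910/5343, mR=10/39; mL+mR=-2540/5343 → advance -1; mR−mL=1760/1781 → turn +1·90°
n=5: pose=(-6,2,S); sL=120/157, sR=40/87; mL=-11500/13659, mR=20/87; mL+mR=-8360/13659 → advance -1; mR−mL=4880/4553 → turn +1·90°

0 60/137 20/39 -3910/5343 10/39 -7 2 W
1 120/157 40/87 -11500/13659 20/87 -6 2 S
2 30/37 2/3 -119/111 1/3 -6 3 E
3 24/53 40/51 -2732/2703 20/51 -7 3 N
4 60/137 20/39 -3910/5343 10/39 -7 2 W
5 120/157 40/87 -11500/13659 20/87 -6 2 S
final -6 3 E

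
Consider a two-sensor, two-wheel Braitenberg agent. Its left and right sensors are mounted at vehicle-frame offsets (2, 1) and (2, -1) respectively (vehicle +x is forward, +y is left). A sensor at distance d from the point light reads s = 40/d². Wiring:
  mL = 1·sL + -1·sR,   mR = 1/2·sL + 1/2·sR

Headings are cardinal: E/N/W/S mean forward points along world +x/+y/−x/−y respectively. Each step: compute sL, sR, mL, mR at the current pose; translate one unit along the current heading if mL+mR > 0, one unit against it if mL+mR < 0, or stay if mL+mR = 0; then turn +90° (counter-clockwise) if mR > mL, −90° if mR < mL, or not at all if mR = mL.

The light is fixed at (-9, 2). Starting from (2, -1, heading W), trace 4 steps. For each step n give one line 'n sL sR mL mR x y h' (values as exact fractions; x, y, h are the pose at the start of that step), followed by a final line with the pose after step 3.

n=0: pose=(2,-1,W); sL=40/97, sR=8/17; mL=-96/1649, mR=728/1649; mL+mR=632/1649 → advance +1; mR−mL=824/1649 → turn +1·90°
n=1: pose=(1,-1,S); sL=20/73, sR=20/53; mL=-400/3869, mR=1260/3869; mL+mR=860/3869 → advance +1; mR−mL=1660/3869 → turn +1·90°
n=2: pose=(1,-2,E); sL=40/153, sR=40/169; mL=640/25857, mR=6440/25857; mL+mR=2360/8619 → advance +1; mR−mL=5800/25857 → turn +1·90°
n=3: pose=(2,-2,N); sL=5/13, sR=10/37; mL=55/481, mR=315/962; mL+mR=425/962 → advance +1; mR−mL=205/962 → turn +1·90°

0 40/97 8/17 -96/1649 728/1649 2 -1 W
1 20/73 20/53 -400/3869 1260/3869 1 -1 S
2 40/153 40/169 640/25857 6440/25857 1 -2 E
3 5/13 10/37 55/481 315/962 2 -2 N
final 2 -1 W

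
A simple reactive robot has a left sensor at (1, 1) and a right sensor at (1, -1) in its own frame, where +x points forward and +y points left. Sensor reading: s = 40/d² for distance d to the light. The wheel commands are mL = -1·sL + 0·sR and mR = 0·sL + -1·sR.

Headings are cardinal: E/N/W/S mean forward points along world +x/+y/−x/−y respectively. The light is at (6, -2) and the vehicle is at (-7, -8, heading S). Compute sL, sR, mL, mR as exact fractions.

left sensor world pos  = (-6, -9); dL² = 193
right sensor world pos = (-8, -9); dR² = 245
sL = 40/193 = 40/193
sR = 40/245 = 8/49
mL = -1·sL + 0·sR = -40/193
mR = 0·sL + -1·sR = -8/49

40/193 8/49 -40/193 -8/49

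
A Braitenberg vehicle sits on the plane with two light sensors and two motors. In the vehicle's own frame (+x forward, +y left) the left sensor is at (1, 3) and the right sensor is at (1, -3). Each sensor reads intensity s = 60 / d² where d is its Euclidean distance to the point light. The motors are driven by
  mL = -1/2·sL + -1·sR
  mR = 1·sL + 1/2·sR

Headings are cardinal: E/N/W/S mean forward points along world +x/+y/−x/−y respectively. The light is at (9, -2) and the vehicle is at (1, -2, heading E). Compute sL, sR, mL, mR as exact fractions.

left sensor world pos  = (2, 1); dL² = 58
right sensor world pos = (2, -5); dR² = 58
sL = 60/58 = 30/29
sR = 60/58 = 30/29
mL = -1/2·sL + -1·sR = -45/29
mR = 1·sL + 1/2·sR = 45/29

30/29 30/29 -45/29 45/29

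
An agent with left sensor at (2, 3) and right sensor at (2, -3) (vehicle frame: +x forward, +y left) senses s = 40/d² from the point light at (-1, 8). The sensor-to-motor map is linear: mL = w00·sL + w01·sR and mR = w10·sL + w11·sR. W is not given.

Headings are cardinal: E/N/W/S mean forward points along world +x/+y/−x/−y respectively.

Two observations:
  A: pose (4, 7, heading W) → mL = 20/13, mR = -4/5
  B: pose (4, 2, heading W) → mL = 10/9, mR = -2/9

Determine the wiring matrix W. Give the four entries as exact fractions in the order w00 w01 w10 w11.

0 1/2 -1/2 0

obs A: pose=(4,7,W) → sL=8/5, sR=40/13, mL=20/13, mR=-4/5
obs B: pose=(4,2,W) → sL=4/9, sR=20/9, mL=10/9, mR=-2/9
sensor matrix S = [[8/5, 40/13], [4/9, 20/9]]; det S = 256/117
solve [mL_A; mL_B] = S·[w00; w01] and [mR_A; mR_B] = S·[w10; w11]:
  w00 = 0, w01 = 1/2, w10 = -1/2, w11 = 0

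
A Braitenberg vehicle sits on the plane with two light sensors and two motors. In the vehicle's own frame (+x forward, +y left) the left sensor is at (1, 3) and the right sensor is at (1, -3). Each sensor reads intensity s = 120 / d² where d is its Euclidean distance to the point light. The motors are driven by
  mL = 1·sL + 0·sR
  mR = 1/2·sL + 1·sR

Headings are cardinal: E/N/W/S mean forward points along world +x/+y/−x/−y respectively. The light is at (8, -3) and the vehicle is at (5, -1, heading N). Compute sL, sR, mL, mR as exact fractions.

8/3 40/3 8/3 44/3

left sensor world pos  = (2, 0); dL² = 45
right sensor world pos = (8, 0); dR² = 9
sL = 120/45 = 8/3
sR = 120/9 = 40/3
mL = 1·sL + 0·sR = 8/3
mR = 1/2·sL + 1·sR = 44/3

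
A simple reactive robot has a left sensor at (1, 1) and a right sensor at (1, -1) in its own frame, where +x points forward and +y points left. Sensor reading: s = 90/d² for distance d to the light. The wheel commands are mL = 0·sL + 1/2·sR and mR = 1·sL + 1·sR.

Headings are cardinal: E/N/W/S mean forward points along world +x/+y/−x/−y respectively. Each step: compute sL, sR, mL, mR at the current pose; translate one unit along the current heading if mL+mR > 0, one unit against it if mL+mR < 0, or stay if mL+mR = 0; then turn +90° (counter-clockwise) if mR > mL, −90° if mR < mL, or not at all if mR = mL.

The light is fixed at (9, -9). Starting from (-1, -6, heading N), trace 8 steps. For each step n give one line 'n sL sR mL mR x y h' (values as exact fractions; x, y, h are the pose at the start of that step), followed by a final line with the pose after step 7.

0 90/137 90/97 45/97 21060/13289 -1 -6 N
1 9/13 45/73 45/146 1242/949 -1 -5 W
2 90/109 10/17 5/17 2620/1853 -2 -5 S
3 45/58 45/52 45/104 2475/1508 -2 -6 E
4 90/137 90/97 45/97 21060/13289 -1 -6 N
5 9/13 45/73 45/146 1242/949 -1 -5 W
6 90/109 10/17 5/17 2620/1853 -2 -5 S
7 45/58 45/52 45/104 2475/1508 -2 -6 E
final -1 -6 N

n=0: pose=(-1,-6,N); sL=90/137, sR=90/97; mL=45/97, mR=21060/13289; mL+mR=27225/13289 → advance +1; mR−mL=14895/13289 → turn +1·90°
n=1: pose=(-1,-5,W); sL=9/13, sR=45/73; mL=45/146, mR=1242/949; mL+mR=3069/1898 → advance +1; mR−mL=1899/1898 → turn +1·90°
n=2: pose=(-2,-5,S); sL=90/109, sR=10/17; mL=5/17, mR=2620/1853; mL+mR=3165/1853 → advance +1; mR−mL=2075/1853 → turn +1·90°
n=3: pose=(-2,-6,E); sL=45/58, sR=45/52; mL=45/104, mR=2475/1508; mL+mR=6255/3016 → advance +1; mR−mL=3645/3016 → turn +1·90°
n=4: pose=(-1,-6,N); sL=90/137, sR=90/97; mL=45/97, mR=21060/13289; mL+mR=27225/13289 → advance +1; mR−mL=14895/13289 → turn +1·90°
n=5: pose=(-1,-5,W); sL=9/13, sR=45/73; mL=45/146, mR=1242/949; mL+mR=3069/1898 → advance +1; mR−mL=1899/1898 → turn +1·90°
n=6: pose=(-2,-5,S); sL=90/109, sR=10/17; mL=5/17, mR=2620/1853; mL+mR=3165/1853 → advance +1; mR−mL=2075/1853 → turn +1·90°
n=7: pose=(-2,-6,E); sL=45/58, sR=45/52; mL=45/104, mR=2475/1508; mL+mR=6255/3016 → advance +1; mR−mL=3645/3016 → turn +1·90°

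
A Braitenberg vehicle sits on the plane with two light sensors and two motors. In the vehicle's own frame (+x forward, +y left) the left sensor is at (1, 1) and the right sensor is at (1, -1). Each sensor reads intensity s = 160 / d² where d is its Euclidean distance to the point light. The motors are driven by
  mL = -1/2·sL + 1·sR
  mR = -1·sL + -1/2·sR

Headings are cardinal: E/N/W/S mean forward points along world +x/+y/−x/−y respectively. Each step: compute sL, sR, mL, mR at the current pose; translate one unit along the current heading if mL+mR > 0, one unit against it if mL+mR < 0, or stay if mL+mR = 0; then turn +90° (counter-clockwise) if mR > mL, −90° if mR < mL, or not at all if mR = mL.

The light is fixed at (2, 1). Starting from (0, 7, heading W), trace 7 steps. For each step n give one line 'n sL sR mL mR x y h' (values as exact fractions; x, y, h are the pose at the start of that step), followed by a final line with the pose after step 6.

n=0: pose=(0,7,W); sL=80/17, sR=80/29; mL=200/493, mR=-3000/493; mL+mR=-2800/493 → advance -1; mR−mL=-3200/493 → turn -1·90°
n=1: pose=(1,7,N); sL=160/53, sR=160/49; mL=4560/2597, mR=-12080/2597; mL+mR=-7520/2597 → advance -1; mR−mL=-16640/2597 → turn -1·90°
n=2: pose=(1,6,E); sL=40/9, sR=10; mL=70/9, mR=-85/9; mL+mR=-5/3 → advance -1; mR−mL=-155/9 → turn -1·90°
n=3: pose=(0,6,S); sL=160/17, sR=32/5; mL=144/85, mR=-1072/85; mL+mR=-928/85 → advance -1; mR−mL=-1216/85 → turn -1·90°
n=4: pose=(0,7,W); sL=80/17, sR=80/29; mL=200/493, mR=-3000/493; mL+mR=-2800/493 → advance -1; mR−mL=-3200/493 → turn -1·90°
n=5: pose=(1,7,N); sL=160/53, sR=160/49; mL=4560/2597, mR=-12080/2597; mL+mR=-7520/2597 → advance -1; mR−mL=-16640/2597 → turn -1·90°
n=6: pose=(1,6,E); sL=40/9, sR=10; mL=70/9, mR=-85/9; mL+mR=-5/3 → advance -1; mR−mL=-155/9 → turn -1·90°

0 80/17 80/29 200/493 -3000/493 0 7 W
1 160/53 160/49 4560/2597 -12080/2597 1 7 N
2 40/9 10 70/9 -85/9 1 6 E
3 160/17 32/5 144/85 -1072/85 0 6 S
4 80/17 80/29 200/493 -3000/493 0 7 W
5 160/53 160/49 4560/2597 -12080/2597 1 7 N
6 40/9 10 70/9 -85/9 1 6 E
final 0 6 S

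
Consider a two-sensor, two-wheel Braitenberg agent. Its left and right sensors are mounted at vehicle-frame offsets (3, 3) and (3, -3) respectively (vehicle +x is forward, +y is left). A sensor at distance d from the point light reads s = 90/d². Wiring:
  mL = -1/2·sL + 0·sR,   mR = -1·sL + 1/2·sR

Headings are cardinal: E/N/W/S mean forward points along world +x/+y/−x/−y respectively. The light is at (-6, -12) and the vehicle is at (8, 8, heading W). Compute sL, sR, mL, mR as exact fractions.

9/41 9/65 -9/82 -801/5330

left sensor world pos  = (5, 5); dL² = 410
right sensor world pos = (5, 11); dR² = 650
sL = 90/410 = 9/41
sR = 90/650 = 9/65
mL = -1/2·sL + 0·sR = -9/82
mR = -1·sL + 1/2·sR = -801/5330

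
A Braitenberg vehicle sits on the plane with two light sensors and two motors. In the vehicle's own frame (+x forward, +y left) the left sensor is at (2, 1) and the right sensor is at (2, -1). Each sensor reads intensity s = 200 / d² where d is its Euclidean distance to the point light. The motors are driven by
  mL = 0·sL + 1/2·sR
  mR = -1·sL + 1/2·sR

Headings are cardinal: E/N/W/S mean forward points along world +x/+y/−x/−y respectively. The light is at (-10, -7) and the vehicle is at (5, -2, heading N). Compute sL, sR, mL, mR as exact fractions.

40/49 40/61 20/61 -1460/2989

left sensor world pos  = (4, 0); dL² = 245
right sensor world pos = (6, 0); dR² = 305
sL = 200/245 = 40/49
sR = 200/305 = 40/61
mL = 0·sL + 1/2·sR = 20/61
mR = -1·sL + 1/2·sR = -1460/2989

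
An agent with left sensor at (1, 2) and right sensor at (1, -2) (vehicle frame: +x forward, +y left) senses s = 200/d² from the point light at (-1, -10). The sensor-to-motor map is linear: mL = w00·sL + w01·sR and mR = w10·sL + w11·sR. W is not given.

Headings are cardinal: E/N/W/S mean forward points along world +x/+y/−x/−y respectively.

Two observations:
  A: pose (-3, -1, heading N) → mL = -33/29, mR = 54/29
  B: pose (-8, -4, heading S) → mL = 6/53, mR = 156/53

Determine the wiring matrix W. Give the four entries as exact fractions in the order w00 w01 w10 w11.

1/2 -1 1/2 1/2

obs A: pose=(-3,-1,N) → sL=50/29, sR=2, mL=-33/29, mR=54/29
obs B: pose=(-8,-4,S) → sL=4, sR=100/53, mL=6/53, mR=156/53
sensor matrix S = [[50/29, 2], [4, 100/53]]; det S = -7296/1537
solve [mL_A; mL_B] = S·[w00; w01] and [mR_A; mR_B] = S·[w10; w11]:
  w00 = 1/2, w01 = -1, w10 = 1/2, w11 = 1/2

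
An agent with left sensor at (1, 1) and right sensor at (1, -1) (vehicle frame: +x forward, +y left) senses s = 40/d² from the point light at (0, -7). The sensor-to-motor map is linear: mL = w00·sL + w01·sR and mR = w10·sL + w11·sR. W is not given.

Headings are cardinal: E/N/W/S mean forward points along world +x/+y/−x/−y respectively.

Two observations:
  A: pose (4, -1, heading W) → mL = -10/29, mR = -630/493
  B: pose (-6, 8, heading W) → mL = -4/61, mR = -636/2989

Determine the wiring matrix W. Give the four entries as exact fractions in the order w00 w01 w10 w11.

obs A: pose=(4,-1,W) → sL=20/17, sR=20/29, mL=-10/29, mR=-630/493
obs B: pose=(-6,8,W) → sL=8/49, sR=8/61, mL=-4/61, mR=-636/2989
sensor matrix S = [[20/17, 20/29], [8/49, 8/61]]; det S = 61440/1473577
solve [mL_A; mL_B] = S·[w00; w01] and [mR_A; mR_B] = S·[w10; w11]:
  w00 = 0, w01 = -1/2, w10 = -1/2, w11 = -1

0 -1/2 -1/2 -1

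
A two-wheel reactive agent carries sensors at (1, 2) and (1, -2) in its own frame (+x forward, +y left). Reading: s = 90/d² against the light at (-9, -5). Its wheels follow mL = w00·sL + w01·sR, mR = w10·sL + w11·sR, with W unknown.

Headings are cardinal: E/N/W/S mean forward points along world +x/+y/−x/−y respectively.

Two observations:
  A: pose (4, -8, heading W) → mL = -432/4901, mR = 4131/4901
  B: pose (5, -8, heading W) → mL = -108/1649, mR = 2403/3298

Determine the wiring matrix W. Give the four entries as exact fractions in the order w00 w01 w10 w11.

obs A: pose=(4,-8,W) → sL=90/169, sR=18/29, mL=-432/4901, mR=4131/4901
obs B: pose=(5,-8,W) → sL=45/97, sR=9/17, mL=-108/1649, mR=2403/3298
sensor matrix S = [[90/169, 18/29], [45/97, 9/17]]; det S = -48600/8081749
solve [mL_A; mL_B] = S·[w00; w01] and [mR_A; mR_B] = S·[w10; w11]:
  w00 = 1, w01 = -1, w10 = 1, w11 = 1/2

1 -1 1 1/2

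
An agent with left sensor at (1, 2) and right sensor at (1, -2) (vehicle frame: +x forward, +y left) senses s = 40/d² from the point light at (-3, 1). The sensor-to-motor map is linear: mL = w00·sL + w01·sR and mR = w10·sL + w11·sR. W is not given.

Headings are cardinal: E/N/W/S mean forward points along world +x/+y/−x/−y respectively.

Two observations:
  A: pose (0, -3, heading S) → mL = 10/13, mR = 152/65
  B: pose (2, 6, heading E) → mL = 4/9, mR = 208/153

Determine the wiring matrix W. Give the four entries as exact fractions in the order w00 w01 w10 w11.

0 1/2 1 1

obs A: pose=(0,-3,S) → sL=4/5, sR=20/13, mL=10/13, mR=152/65
obs B: pose=(2,6,E) → sL=8/17, sR=8/9, mL=4/9, mR=208/153
sensor matrix S = [[4/5, 20/13], [8/17, 8/9]]; det S = -128/9945
solve [mL_A; mL_B] = S·[w00; w01] and [mR_A; mR_B] = S·[w10; w11]:
  w00 = 0, w01 = 1/2, w10 = 1, w11 = 1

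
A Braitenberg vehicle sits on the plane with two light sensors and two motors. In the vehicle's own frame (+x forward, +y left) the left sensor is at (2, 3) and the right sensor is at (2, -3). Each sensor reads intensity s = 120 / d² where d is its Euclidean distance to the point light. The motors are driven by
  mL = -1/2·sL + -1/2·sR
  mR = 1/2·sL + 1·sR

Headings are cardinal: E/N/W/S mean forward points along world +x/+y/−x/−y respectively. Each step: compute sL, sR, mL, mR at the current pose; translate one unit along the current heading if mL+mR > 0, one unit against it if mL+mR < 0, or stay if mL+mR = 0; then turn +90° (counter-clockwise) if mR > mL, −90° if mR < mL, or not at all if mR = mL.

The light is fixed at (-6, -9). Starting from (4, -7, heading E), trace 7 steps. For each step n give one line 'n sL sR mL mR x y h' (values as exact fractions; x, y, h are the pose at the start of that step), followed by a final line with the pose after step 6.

0 120/169 24/29 -3768/4901 5796/4901 4 -7 E
1 3/2 30/53 -219/212 279/212 5 -7 N
2 40/27 40/39 -440/351 620/351 5 -6 W
3 12/17 12/5 -132/85 234/85 4 -6 S
4 120/169 24/29 -3768/4901 5796/4901 4 -7 E
5 3/2 30/53 -219/212 279/212 5 -7 N
6 40/27 40/39 -440/351 620/351 5 -6 W
final 4 -6 S

n=0: pose=(4,-7,E); sL=120/169, sR=24/29; mL=-3768/4901, mR=5796/4901; mL+mR=12/29 → advance +1; mR−mL=9564/4901 → turn +1·90°
n=1: pose=(5,-7,N); sL=3/2, sR=30/53; mL=-219/212, mR=279/212; mL+mR=15/53 → advance +1; mR−mL=249/106 → turn +1·90°
n=2: pose=(5,-6,W); sL=40/27, sR=40/39; mL=-440/351, mR=620/351; mL+mR=20/39 → advance +1; mR−mL=1060/351 → turn +1·90°
n=3: pose=(4,-6,S); sL=12/17, sR=12/5; mL=-132/85, mR=234/85; mL+mR=6/5 → advance +1; mR−mL=366/85 → turn +1·90°
n=4: pose=(4,-7,E); sL=120/169, sR=24/29; mL=-3768/4901, mR=5796/4901; mL+mR=12/29 → advance +1; mR−mL=9564/4901 → turn +1·90°
n=5: pose=(5,-7,N); sL=3/2, sR=30/53; mL=-219/212, mR=279/212; mL+mR=15/53 → advance +1; mR−mL=249/106 → turn +1·90°
n=6: pose=(5,-6,W); sL=40/27, sR=40/39; mL=-440/351, mR=620/351; mL+mR=20/39 → advance +1; mR−mL=1060/351 → turn +1·90°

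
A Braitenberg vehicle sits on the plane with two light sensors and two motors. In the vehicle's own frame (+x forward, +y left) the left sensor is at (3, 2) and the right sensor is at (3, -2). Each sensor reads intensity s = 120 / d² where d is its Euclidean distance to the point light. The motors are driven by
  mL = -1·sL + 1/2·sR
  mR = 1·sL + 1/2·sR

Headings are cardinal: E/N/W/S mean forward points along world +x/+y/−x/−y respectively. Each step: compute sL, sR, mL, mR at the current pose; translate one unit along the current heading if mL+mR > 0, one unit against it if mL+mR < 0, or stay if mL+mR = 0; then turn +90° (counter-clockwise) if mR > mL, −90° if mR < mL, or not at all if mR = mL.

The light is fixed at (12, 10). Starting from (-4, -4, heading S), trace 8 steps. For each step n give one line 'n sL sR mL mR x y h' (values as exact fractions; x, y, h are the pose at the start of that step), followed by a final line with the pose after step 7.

n=0: pose=(-4,-4,S); sL=24/97, sR=120/613; mL=-8892/59461, mR=20532/59461; mL+mR=120/613 → advance +1; mR−mL=48/97 → turn +1·90°
n=1: pose=(-4,-5,E); sL=60/169, sR=60/229; mL=-8670/38701, mR=18810/38701; mL+mR=60/229 → advance +1; mR−mL=120/169 → turn +1·90°
n=2: pose=(-3,-5,N); sL=120/433, sR=120/313; mL=-11580/135529, mR=63540/135529; mL+mR=120/313 → advance +1; mR−mL=240/433 → turn +1·90°
n=3: pose=(-3,-4,W); sL=6/29, sR=10/39; mL=-89/1131, mR=379/1131; mL+mR=10/39 → advance +1; mR−mL=12/29 → turn +1·90°
n=4: pose=(-4,-4,S); sL=24/97, sR=120/613; mL=-8892/59461, mR=20532/59461; mL+mR=120/613 → advance +1; mR−mL=48/97 → turn +1·90°
n=5: pose=(-4,-5,E); sL=60/169, sR=60/229; mL=-8670/38701, mR=18810/38701; mL+mR=60/229 → advance +1; mR−mL=120/169 → turn +1·90°
n=6: pose=(-3,-5,N); sL=120/433, sR=120/313; mL=-11580/135529, mR=63540/135529; mL+mR=120/313 → advance +1; mR−mL=240/433 → turn +1·90°
n=7: pose=(-3,-4,W); sL=6/29, sR=10/39; mL=-89/1131, mR=379/1131; mL+mR=10/39 → advance +1; mR−mL=12/29 → turn +1·90°

0 24/97 120/613 -8892/59461 20532/59461 -4 -4 S
1 60/169 60/229 -8670/38701 18810/38701 -4 -5 E
2 120/433 120/313 -11580/135529 63540/135529 -3 -5 N
3 6/29 10/39 -89/1131 379/1131 -3 -4 W
4 24/97 120/613 -8892/59461 20532/59461 -4 -4 S
5 60/169 60/229 -8670/38701 18810/38701 -4 -5 E
6 120/433 120/313 -11580/135529 63540/135529 -3 -5 N
7 6/29 10/39 -89/1131 379/1131 -3 -4 W
final -4 -4 S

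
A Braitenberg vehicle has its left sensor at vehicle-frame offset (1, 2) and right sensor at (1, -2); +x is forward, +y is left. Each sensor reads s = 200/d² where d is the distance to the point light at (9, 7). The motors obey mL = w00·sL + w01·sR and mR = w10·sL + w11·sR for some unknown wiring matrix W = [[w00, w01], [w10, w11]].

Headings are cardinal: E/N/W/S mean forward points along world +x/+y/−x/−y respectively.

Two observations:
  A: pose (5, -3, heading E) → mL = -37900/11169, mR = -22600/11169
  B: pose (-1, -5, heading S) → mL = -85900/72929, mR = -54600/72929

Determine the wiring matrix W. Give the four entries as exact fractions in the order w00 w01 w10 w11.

obs A: pose=(5,-3,E) → sL=200/73, sR=200/153, mL=-37900/11169, mR=-22600/11169
obs B: pose=(-1,-5,S) → sL=200/233, sR=200/313, mL=-85900/72929, mR=-54600/72929
sensor matrix S = [[200/73, 200/153], [200/233, 200/313]]; det S = 512000000/814544001
solve [mL_A; mL_B] = S·[w00; w01] and [mR_A; mR_B] = S·[w10; w11]:
  w00 = -1, w01 = -1/2, w10 = -1/2, w11 = -1/2

-1 -1/2 -1/2 -1/2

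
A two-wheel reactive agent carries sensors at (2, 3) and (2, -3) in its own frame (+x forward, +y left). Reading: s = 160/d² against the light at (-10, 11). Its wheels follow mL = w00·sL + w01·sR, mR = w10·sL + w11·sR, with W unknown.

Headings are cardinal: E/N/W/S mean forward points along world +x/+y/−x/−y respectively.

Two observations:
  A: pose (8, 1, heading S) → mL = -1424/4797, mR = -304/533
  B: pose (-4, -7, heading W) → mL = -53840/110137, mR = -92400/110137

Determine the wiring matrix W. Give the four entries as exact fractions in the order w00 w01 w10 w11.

1/2 -1 -1/2 -1

obs A: pose=(8,1,S) → sL=32/117, sR=160/369, mL=-1424/4797, mR=-304/533
obs B: pose=(-4,-7,W) → sL=160/457, sR=160/241, mL=-53840/110137, mR=-92400/110137
sensor matrix S = [[32/117, 160/369], [160/457, 160/241]]; det S = 5242880/176109063
solve [mL_A; mL_B] = S·[w00; w01] and [mR_A; mR_B] = S·[w10; w11]:
  w00 = 1/2, w01 = -1, w10 = -1/2, w11 = -1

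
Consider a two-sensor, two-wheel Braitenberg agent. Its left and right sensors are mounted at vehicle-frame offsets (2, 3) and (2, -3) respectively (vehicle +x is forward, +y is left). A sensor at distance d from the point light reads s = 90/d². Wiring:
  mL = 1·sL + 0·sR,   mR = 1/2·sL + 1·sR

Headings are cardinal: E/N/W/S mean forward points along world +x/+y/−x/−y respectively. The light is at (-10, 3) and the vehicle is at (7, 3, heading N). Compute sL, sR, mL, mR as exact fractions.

9/20 45/202 9/20 1809/4040

left sensor world pos  = (4, 5); dL² = 200
right sensor world pos = (10, 5); dR² = 404
sL = 90/200 = 9/20
sR = 90/404 = 45/202
mL = 1·sL + 0·sR = 9/20
mR = 1/2·sL + 1·sR = 1809/4040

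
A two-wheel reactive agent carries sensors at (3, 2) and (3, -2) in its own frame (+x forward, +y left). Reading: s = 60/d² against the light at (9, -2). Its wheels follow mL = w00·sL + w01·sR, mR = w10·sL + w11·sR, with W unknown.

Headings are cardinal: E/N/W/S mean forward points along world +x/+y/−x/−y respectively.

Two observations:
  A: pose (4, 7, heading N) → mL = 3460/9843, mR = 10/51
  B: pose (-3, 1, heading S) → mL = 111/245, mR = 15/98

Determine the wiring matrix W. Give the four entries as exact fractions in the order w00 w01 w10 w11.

obs A: pose=(4,7,N) → sL=60/193, sR=20/51, mL=3460/9843, mR=10/51
obs B: pose=(-3,1,S) → sL=3/5, sR=15/49, mL=111/245, mR=15/98
sensor matrix S = [[60/193, 20/51], [3/5, 15/49]]; det S = -22528/160769
solve [mL_A; mL_B] = S·[w00; w01] and [mR_A; mR_B] = S·[w10; w11]:
  w00 = 1/2, w01 = 1/2, w10 = 0, w11 = 1/2

1/2 1/2 0 1/2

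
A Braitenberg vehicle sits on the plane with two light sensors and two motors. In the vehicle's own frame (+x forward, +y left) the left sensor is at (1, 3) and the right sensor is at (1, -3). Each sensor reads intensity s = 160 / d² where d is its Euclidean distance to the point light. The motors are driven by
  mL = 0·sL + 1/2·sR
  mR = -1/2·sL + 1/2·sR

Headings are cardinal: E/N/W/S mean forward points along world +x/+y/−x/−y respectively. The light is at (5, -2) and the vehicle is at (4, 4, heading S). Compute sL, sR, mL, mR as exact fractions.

160/29 160/41 80/41 -960/1189

left sensor world pos  = (7, 3); dL² = 29
right sensor world pos = (1, 3); dR² = 41
sL = 160/29 = 160/29
sR = 160/41 = 160/41
mL = 0·sL + 1/2·sR = 80/41
mR = -1/2·sL + 1/2·sR = -960/1189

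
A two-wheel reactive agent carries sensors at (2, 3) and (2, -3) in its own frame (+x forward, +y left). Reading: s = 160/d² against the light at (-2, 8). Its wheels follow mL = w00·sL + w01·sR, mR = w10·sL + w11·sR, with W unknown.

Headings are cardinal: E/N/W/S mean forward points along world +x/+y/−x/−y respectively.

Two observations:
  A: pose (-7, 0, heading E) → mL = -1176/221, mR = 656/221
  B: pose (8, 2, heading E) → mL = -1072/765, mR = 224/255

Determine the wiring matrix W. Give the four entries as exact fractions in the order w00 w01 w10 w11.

obs A: pose=(-7,0,E) → sL=80/17, sR=16/13, mL=-1176/221, mR=656/221
obs B: pose=(8,2,E) → sL=160/153, sR=32/45, mL=-1072/765, mR=224/255
sensor matrix S = [[80/17, 16/13], [160/153, 32/45]]; det S = 4096/1989
solve [mL_A; mL_B] = S·[w00; w01] and [mR_A; mR_B] = S·[w10; w11]:
  w00 = -1, w01 = -1/2, w10 = 1/2, w11 = 1/2

-1 -1/2 1/2 1/2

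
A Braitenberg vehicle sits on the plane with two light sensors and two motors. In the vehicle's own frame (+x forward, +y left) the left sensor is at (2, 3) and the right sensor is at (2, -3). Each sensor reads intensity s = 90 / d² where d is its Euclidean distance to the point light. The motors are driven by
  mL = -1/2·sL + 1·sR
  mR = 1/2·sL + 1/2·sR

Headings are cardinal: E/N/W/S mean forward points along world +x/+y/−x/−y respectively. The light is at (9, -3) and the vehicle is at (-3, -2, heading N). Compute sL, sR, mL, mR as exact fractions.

5/13 1 21/26 9/13

left sensor world pos  = (-6, 0); dL² = 234
right sensor world pos = (0, 0); dR² = 90
sL = 90/234 = 5/13
sR = 90/90 = 1
mL = -1/2·sL + 1·sR = 21/26
mR = 1/2·sL + 1/2·sR = 9/13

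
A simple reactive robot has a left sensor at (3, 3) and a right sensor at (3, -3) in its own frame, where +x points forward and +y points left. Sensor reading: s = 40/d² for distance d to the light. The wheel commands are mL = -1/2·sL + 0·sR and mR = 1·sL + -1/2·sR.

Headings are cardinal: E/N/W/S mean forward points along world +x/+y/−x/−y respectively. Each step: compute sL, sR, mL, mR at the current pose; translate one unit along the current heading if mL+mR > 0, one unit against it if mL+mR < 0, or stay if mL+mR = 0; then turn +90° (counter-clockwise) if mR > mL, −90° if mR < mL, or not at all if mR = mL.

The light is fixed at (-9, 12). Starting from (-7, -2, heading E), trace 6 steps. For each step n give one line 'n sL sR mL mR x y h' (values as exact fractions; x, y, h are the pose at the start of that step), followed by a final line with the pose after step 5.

n=0: pose=(-7,-2,E); sL=20/73, sR=20/157; mL=-10/73, mR=2410/11461; mL+mR=840/11461 → advance +1; mR−mL=3980/11461 → turn +1·90°
n=1: pose=(-6,-2,N); sL=40/121, sR=40/157; mL=-20/121, mR=3860/18997; mL+mR=720/18997 → advance +1; mR−mL=7000/18997 → turn +1·90°
n=2: pose=(-6,-1,W); sL=5/32, sR=2/5; mL=-5/64, mR=-7/160; mL+mR=-39/320 → advance -1; mR−mL=11/320 → turn +1·90°
n=3: pose=(-5,-1,S); sL=8/61, sR=40/257; mL=-4/61, mR=836/15677; mL+mR=-192/15677 → advance -1; mR−mL=1864/15677 → turn +1·90°
n=4: pose=(-5,0,E); sL=4/13, sR=20/137; mL=-2/13, mR=418/1781; mL+mR=144/1781 → advance +1; mR−mL=692/1781 → turn +1·90°
n=5: pose=(-4,0,N); sL=8/17, sR=8/29; mL=-4/17, mR=164/493; mL+mR=48/493 → advance +1; mR−mL=280/493 → turn +1·90°

0 20/73 20/157 -10/73 2410/11461 -7 -2 E
1 40/121 40/157 -20/121 3860/18997 -6 -2 N
2 5/32 2/5 -5/64 -7/160 -6 -1 W
3 8/61 40/257 -4/61 836/15677 -5 -1 S
4 4/13 20/137 -2/13 418/1781 -5 0 E
5 8/17 8/29 -4/17 164/493 -4 0 N
final -4 1 W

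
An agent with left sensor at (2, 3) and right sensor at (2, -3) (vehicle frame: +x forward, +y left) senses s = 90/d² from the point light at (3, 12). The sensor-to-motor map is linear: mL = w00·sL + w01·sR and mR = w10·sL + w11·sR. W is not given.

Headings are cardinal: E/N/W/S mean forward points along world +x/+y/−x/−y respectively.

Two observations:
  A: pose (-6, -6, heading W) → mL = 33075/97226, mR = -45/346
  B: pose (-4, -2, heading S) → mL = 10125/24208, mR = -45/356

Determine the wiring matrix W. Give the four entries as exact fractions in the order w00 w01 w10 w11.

obs A: pose=(-6,-6,W) → sL=45/281, sR=45/173, mL=33075/97226, mR=-45/346
obs B: pose=(-4,-2,S) → sL=45/136, sR=45/178, mL=10125/24208, mR=-45/356
sensor matrix S = [[45/281, 45/173], [45/136, 45/178]]; det S = -26821125/588411752
solve [mL_A; mL_B] = S·[w00; w01] and [mR_A; mR_B] = S·[w10; w11]:
  w00 = 1/2, w01 = 1, w10 = 0, w11 = -1/2

1/2 1 0 -1/2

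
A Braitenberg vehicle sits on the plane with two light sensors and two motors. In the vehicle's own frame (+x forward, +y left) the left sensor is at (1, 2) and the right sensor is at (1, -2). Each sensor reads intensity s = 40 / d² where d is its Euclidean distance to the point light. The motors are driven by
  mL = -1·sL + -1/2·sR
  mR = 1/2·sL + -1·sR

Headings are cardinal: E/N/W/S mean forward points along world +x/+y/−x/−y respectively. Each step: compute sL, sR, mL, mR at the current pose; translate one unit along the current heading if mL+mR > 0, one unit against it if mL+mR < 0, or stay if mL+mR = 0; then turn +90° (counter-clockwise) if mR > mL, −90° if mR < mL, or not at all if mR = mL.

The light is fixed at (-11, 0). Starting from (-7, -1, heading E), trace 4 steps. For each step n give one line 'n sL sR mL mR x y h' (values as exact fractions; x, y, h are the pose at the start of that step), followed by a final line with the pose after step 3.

n=0: pose=(-7,-1,E); sL=20/13, sR=20/17; mL=-470/221, mR=-90/221; mL+mR=-560/221 → advance -1; mR−mL=380/221 → turn +1·90°
n=1: pose=(-8,-1,N); sL=40, sR=8/5; mL=-204/5, mR=92/5; mL+mR=-112/5 → advance -1; mR−mL=296/5 → turn +1·90°
n=2: pose=(-8,-2,W); sL=2, sR=10; mL=-7, mR=-9; mL+mR=-16 → advance -1; mR−mL=-2 → turn -1·90°
n=3: pose=(-7,-2,N); sL=8, sR=40/37; mL=-316/37, mR=108/37; mL+mR=-208/37 → advance -1; mR−mL=424/37 → turn +1·90°

0 20/13 20/17 -470/221 -90/221 -7 -1 E
1 40 8/5 -204/5 92/5 -8 -1 N
2 2 10 -7 -9 -8 -2 W
3 8 40/37 -316/37 108/37 -7 -2 N
final -7 -3 W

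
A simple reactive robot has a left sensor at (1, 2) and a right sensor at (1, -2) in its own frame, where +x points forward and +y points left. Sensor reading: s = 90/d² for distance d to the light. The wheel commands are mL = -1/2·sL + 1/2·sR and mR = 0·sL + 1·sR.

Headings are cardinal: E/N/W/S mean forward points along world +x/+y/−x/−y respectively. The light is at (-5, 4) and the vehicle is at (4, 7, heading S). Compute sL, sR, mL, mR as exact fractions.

left sensor world pos  = (6, 6); dL² = 125
right sensor world pos = (2, 6); dR² = 53
sL = 90/125 = 18/25
sR = 90/53 = 90/53
mL = -1/2·sL + 1/2·sR = 648/1325
mR = 0·sL + 1·sR = 90/53

18/25 90/53 648/1325 90/53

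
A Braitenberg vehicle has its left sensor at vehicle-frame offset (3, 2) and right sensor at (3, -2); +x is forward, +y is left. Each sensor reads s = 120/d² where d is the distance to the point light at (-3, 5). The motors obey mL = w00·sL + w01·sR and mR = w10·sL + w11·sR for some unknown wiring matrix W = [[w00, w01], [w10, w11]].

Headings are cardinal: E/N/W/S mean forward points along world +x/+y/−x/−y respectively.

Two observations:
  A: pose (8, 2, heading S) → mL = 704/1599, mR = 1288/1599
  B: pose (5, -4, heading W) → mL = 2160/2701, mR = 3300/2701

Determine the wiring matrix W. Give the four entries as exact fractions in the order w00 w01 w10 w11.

obs A: pose=(8,2,S) → sL=24/41, sR=40/39, mL=704/1599, mR=1288/1599
obs B: pose=(5,-4,W) → sL=60/73, sR=60/37, mL=2160/2701, mR=3300/2701
sensor matrix S = [[24/41, 40/39], [60/73, 60/37]]; det S = 152960/1439633
solve [mL_A; mL_B] = S·[w00; w01] and [mR_A; mR_B] = S·[w10; w11]:
  w00 = -1, w01 = 1, w10 = 1/2, w11 = 1/2

-1 1 1/2 1/2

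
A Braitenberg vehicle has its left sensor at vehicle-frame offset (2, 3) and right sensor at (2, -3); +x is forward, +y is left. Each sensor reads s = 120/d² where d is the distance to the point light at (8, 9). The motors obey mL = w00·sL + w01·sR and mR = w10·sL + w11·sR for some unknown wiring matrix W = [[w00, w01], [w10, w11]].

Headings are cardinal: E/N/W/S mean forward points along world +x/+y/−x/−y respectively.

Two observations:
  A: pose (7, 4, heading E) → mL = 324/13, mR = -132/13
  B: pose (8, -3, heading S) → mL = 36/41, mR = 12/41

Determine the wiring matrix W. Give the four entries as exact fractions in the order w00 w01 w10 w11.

1 1/2 -1/2 1

obs A: pose=(7,4,E) → sL=24, sR=24/13, mL=324/13, mR=-132/13
obs B: pose=(8,-3,S) → sL=24/41, sR=24/41, mL=36/41, mR=12/41
sensor matrix S = [[24, 24/13], [24/41, 24/41]]; det S = 6912/533
solve [mL_A; mL_B] = S·[w00; w01] and [mR_A; mR_B] = S·[w10; w11]:
  w00 = 1, w01 = 1/2, w10 = -1/2, w11 = 1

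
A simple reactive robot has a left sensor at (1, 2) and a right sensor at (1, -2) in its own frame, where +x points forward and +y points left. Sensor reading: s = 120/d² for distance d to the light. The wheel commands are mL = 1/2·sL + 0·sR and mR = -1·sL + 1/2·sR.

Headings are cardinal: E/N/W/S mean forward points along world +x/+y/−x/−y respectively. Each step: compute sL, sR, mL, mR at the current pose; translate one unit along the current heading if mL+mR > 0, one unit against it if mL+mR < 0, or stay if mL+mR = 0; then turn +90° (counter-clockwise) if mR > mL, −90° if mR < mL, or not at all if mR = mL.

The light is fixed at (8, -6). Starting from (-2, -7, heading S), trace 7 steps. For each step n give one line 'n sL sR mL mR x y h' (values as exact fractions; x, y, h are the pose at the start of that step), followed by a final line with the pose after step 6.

0 30/17 30/37 15/17 -855/629 -2 -7 S
1 24/25 24/25 12/25 -12/25 -2 -6 W
2 24/29 24/13 12/29 36/377 -2 -6 N
3 4/3 60/41 2/3 -74/123 -2 -5 E
4 120/49 120/121 60/49 -11580/5929 -1 -5 S
5 6/5 30/29 3/5 -99/145 -1 -4 W
6 120/109 8/3 60/109 76/327 0 -4 N
final 0 -3 E

n=0: pose=(-2,-7,S); sL=30/17, sR=30/37; mL=15/17, mR=-855/629; mL+mR=-300/629 → advance -1; mR−mL=-1410/629 → turn -1·90°
n=1: pose=(-2,-6,W); sL=24/25, sR=24/25; mL=12/25, mR=-12/25; mL+mR=0 → advance +0; mR−mL=-24/25 → turn -1·90°
n=2: pose=(-2,-6,N); sL=24/29, sR=24/13; mL=12/29, mR=36/377; mL+mR=192/377 → advance +1; mR−mL=-120/377 → turn -1·90°
n=3: pose=(-2,-5,E); sL=4/3, sR=60/41; mL=2/3, mR=-74/123; mL+mR=8/123 → advance +1; mR−mL=-52/41 → turn -1·90°
n=4: pose=(-1,-5,S); sL=120/49, sR=120/121; mL=60/49, mR=-11580/5929; mL+mR=-4320/5929 → advance -1; mR−mL=-18840/5929 → turn -1·90°
n=5: pose=(-1,-4,W); sL=6/5, sR=30/29; mL=3/5, mR=-99/145; mL+mR=-12/145 → advance -1; mR−mL=-186/145 → turn -1·90°
n=6: pose=(0,-4,N); sL=120/109, sR=8/3; mL=60/109, mR=76/327; mL+mR=256/327 → advance +1; mR−mL=-104/327 → turn -1·90°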